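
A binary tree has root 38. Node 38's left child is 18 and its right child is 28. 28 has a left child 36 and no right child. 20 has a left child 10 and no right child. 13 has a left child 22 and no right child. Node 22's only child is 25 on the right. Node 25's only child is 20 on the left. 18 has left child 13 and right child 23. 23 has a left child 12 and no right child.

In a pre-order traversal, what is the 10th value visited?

Pre-order visits the node, then its left subtree, then its right subtree.
Visit 38.
At 38: go left to 18.
  Visit 18.
  At 18: go left to 13.
    Visit 13.
    At 13: go left to 22.
      Visit 22.
      At 22: no left child.
      At 22: go right to 25.
        Visit 25.
        At 25: go left to 20.
          Visit 20.
          At 20: go left to 10.
            10 is a leaf — visit 10.
          At 20: no right child.
        At 25: no right child.
    At 13: no right child.
  At 18: go right to 23.
    Visit 23.
    At 23: go left to 12.
      12 is a leaf — visit 12.
    At 23: no right child.
At 38: go right to 28.
  Visit 28.
  At 28: go left to 36.
    36 is a leaf — visit 36.
  At 28: no right child.
Full pre-order sequence: 38, 18, 13, 22, 25, 20, 10, 23, 12, 28, 36.

28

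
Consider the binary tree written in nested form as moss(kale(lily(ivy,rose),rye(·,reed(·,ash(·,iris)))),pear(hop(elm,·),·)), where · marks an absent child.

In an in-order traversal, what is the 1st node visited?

In-order visits the left subtree, then the node, then the right subtree.
At moss: go left to kale.
  At kale: go left to lily.
    At lily: go left to ivy.
      ivy is a leaf — visit ivy.
    Visit lily.
    At lily: go right to rose.
      rose is a leaf — visit rose.
  Visit kale.
  At kale: go right to rye.
    At rye: no left child.
    Visit rye.
    At rye: go right to reed.
      At reed: no left child.
      Visit reed.
      At reed: go right to ash.
        At ash: no left child.
        Visit ash.
        At ash: go right to iris.
          iris is a leaf — visit iris.
Visit moss.
At moss: go right to pear.
  At pear: go left to hop.
    At hop: go left to elm.
      elm is a leaf — visit elm.
    Visit hop.
    At hop: no right child.
  Visit pear.
  At pear: no right child.
Full in-order sequence: ivy, lily, rose, kale, rye, reed, ash, iris, moss, elm, hop, pear.

ivy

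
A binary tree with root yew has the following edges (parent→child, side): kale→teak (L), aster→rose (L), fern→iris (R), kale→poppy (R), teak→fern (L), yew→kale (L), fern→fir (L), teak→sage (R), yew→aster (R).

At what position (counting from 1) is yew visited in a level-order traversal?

1

Level-order visits nodes level by level from the root, left to right within each level.
Level 0: yew
Level 1: kale, aster
Level 2: teak, poppy, rose
Level 3: fern, sage
Level 4: fir, iris
Full level-order sequence: yew, kale, aster, teak, poppy, rose, fern, sage, fir, iris.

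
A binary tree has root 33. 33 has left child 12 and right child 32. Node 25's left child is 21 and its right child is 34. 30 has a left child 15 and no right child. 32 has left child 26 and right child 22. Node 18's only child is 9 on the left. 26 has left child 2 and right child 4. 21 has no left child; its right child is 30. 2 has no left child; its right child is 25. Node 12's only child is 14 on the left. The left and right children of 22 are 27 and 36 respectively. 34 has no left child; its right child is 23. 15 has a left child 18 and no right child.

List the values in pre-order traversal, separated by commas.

Pre-order visits the node, then its left subtree, then its right subtree.
Visit 33.
At 33: go left to 12.
  Visit 12.
  At 12: go left to 14.
    14 is a leaf — visit 14.
  At 12: no right child.
At 33: go right to 32.
  Visit 32.
  At 32: go left to 26.
    Visit 26.
    At 26: go left to 2.
      Visit 2.
      At 2: no left child.
      At 2: go right to 25.
        Visit 25.
        At 25: go left to 21.
          Visit 21.
          At 21: no left child.
          At 21: go right to 30.
            Visit 30.
            At 30: go left to 15.
              Visit 15.
              At 15: go left to 18.
                Visit 18.
                At 18: go left to 9.
                  9 is a leaf — visit 9.
                At 18: no right child.
              At 15: no right child.
            At 30: no right child.
        At 25: go right to 34.
          Visit 34.
          At 34: no left child.
          At 34: go right to 23.
            23 is a leaf — visit 23.
    At 26: go right to 4.
      4 is a leaf — visit 4.
  At 32: go right to 22.
    Visit 22.
    At 22: go left to 27.
      27 is a leaf — visit 27.
    At 22: go right to 36.
      36 is a leaf — visit 36.

33, 12, 14, 32, 26, 2, 25, 21, 30, 15, 18, 9, 34, 23, 4, 22, 27, 36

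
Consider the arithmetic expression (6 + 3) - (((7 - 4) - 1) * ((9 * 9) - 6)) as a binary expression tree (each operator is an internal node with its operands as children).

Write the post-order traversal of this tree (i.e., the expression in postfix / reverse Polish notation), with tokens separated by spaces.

6 3 + 7 4 - 1 - 9 9 * 6 - * -

Post-order on an expression tree gives postfix notation: for each operator, emit left operand, right operand, then the operator.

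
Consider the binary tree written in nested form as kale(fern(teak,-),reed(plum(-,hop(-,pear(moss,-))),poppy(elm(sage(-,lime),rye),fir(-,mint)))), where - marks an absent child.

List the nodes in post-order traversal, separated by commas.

Post-order visits the left subtree, then the right subtree, then the node.
At kale: go left to fern.
  At fern: go left to teak.
    teak is a leaf — visit teak.
  At fern: no right child.
  Visit fern.
At kale: go right to reed.
  At reed: go left to plum.
    At plum: no left child.
    At plum: go right to hop.
      At hop: no left child.
      At hop: go right to pear.
        At pear: go left to moss.
          moss is a leaf — visit moss.
        At pear: no right child.
        Visit pear.
      Visit hop.
    Visit plum.
  At reed: go right to poppy.
    At poppy: go left to elm.
      At elm: go left to sage.
        At sage: no left child.
        At sage: go right to lime.
          lime is a leaf — visit lime.
        Visit sage.
      At elm: go right to rye.
        rye is a leaf — visit rye.
      Visit elm.
    At poppy: go right to fir.
      At fir: no left child.
      At fir: go right to mint.
        mint is a leaf — visit mint.
      Visit fir.
    Visit poppy.
  Visit reed.
Visit kale.

teak, fern, moss, pear, hop, plum, lime, sage, rye, elm, mint, fir, poppy, reed, kale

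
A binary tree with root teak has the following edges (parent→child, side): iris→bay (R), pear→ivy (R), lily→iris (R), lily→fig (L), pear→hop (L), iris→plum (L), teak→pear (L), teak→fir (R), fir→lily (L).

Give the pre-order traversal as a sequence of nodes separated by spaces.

teak pear hop ivy fir lily fig iris plum bay

Pre-order visits the node, then its left subtree, then its right subtree.
Visit teak.
At teak: go left to pear.
  Visit pear.
  At pear: go left to hop.
    hop is a leaf — visit hop.
  At pear: go right to ivy.
    ivy is a leaf — visit ivy.
At teak: go right to fir.
  Visit fir.
  At fir: go left to lily.
    Visit lily.
    At lily: go left to fig.
      fig is a leaf — visit fig.
    At lily: go right to iris.
      Visit iris.
      At iris: go left to plum.
        plum is a leaf — visit plum.
      At iris: go right to bay.
        bay is a leaf — visit bay.
  At fir: no right child.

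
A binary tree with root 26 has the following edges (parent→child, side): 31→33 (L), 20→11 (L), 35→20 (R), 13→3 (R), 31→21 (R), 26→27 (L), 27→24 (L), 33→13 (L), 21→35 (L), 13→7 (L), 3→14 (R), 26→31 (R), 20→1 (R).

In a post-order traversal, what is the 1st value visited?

24

Post-order visits the left subtree, then the right subtree, then the node.
At 26: go left to 27.
  At 27: go left to 24.
    24 is a leaf — visit 24.
  At 27: no right child.
  Visit 27.
At 26: go right to 31.
  At 31: go left to 33.
    At 33: go left to 13.
      At 13: go left to 7.
        7 is a leaf — visit 7.
      At 13: go right to 3.
        At 3: no left child.
        At 3: go right to 14.
          14 is a leaf — visit 14.
        Visit 3.
      Visit 13.
    At 33: no right child.
    Visit 33.
  At 31: go right to 21.
    At 21: go left to 35.
      At 35: no left child.
      At 35: go right to 20.
        At 20: go left to 11.
          11 is a leaf — visit 11.
        At 20: go right to 1.
          1 is a leaf — visit 1.
        Visit 20.
      Visit 35.
    At 21: no right child.
    Visit 21.
  Visit 31.
Visit 26.
Full post-order sequence: 24, 27, 7, 14, 3, 13, 33, 11, 1, 20, 35, 21, 31, 26.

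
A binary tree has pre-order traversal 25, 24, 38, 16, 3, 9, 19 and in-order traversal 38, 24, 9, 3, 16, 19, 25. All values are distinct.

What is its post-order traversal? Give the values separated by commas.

The first element of pre-order is the root; it splits in-order into left and right subtrees.
Root 25: left subtree has 6 nodes {38, 24, 9, 3, 16, 19}, right has 0 { }.
  Root 24: left subtree has 1 node {38}, right has 4 {9, 3, 16, 19}.
    Root 16: left subtree has 2 nodes {9, 3}, right has 1 {19}.
      Root 3: left subtree has 1 node {9}, right has 0 { }.

38, 9, 3, 19, 16, 24, 25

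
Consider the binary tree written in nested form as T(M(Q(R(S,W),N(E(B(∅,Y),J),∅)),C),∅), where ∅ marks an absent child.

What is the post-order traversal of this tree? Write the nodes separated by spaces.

S W R Y B J E N Q C M T

Post-order visits the left subtree, then the right subtree, then the node.
At T: go left to M.
  At M: go left to Q.
    At Q: go left to R.
      At R: go left to S.
        S is a leaf — visit S.
      At R: go right to W.
        W is a leaf — visit W.
      Visit R.
    At Q: go right to N.
      At N: go left to E.
        At E: go left to B.
          At B: no left child.
          At B: go right to Y.
            Y is a leaf — visit Y.
          Visit B.
        At E: go right to J.
          J is a leaf — visit J.
        Visit E.
      At N: no right child.
      Visit N.
    Visit Q.
  At M: go right to C.
    C is a leaf — visit C.
  Visit M.
At T: no right child.
Visit T.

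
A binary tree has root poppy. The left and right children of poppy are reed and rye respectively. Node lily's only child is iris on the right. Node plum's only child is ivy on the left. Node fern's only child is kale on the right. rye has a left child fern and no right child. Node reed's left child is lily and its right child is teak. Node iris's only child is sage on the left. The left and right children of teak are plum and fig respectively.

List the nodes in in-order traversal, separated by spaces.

lily sage iris reed ivy plum teak fig poppy fern kale rye

In-order visits the left subtree, then the node, then the right subtree.
At poppy: go left to reed.
  At reed: go left to lily.
    At lily: no left child.
    Visit lily.
    At lily: go right to iris.
      At iris: go left to sage.
        sage is a leaf — visit sage.
      Visit iris.
      At iris: no right child.
  Visit reed.
  At reed: go right to teak.
    At teak: go left to plum.
      At plum: go left to ivy.
        ivy is a leaf — visit ivy.
      Visit plum.
      At plum: no right child.
    Visit teak.
    At teak: go right to fig.
      fig is a leaf — visit fig.
Visit poppy.
At poppy: go right to rye.
  At rye: go left to fern.
    At fern: no left child.
    Visit fern.
    At fern: go right to kale.
      kale is a leaf — visit kale.
  Visit rye.
  At rye: no right child.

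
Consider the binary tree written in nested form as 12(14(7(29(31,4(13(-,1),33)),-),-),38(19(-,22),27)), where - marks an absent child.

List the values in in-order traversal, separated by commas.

In-order visits the left subtree, then the node, then the right subtree.
At 12: go left to 14.
  At 14: go left to 7.
    At 7: go left to 29.
      At 29: go left to 31.
        31 is a leaf — visit 31.
      Visit 29.
      At 29: go right to 4.
        At 4: go left to 13.
          At 13: no left child.
          Visit 13.
          At 13: go right to 1.
            1 is a leaf — visit 1.
        Visit 4.
        At 4: go right to 33.
          33 is a leaf — visit 33.
    Visit 7.
    At 7: no right child.
  Visit 14.
  At 14: no right child.
Visit 12.
At 12: go right to 38.
  At 38: go left to 19.
    At 19: no left child.
    Visit 19.
    At 19: go right to 22.
      22 is a leaf — visit 22.
  Visit 38.
  At 38: go right to 27.
    27 is a leaf — visit 27.

31, 29, 13, 1, 4, 33, 7, 14, 12, 19, 22, 38, 27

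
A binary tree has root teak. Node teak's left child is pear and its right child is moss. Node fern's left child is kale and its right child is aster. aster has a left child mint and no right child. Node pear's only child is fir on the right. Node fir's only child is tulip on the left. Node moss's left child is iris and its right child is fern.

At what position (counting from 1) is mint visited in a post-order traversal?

6

Post-order visits the left subtree, then the right subtree, then the node.
At teak: go left to pear.
  At pear: no left child.
  At pear: go right to fir.
    At fir: go left to tulip.
      tulip is a leaf — visit tulip.
    At fir: no right child.
    Visit fir.
  Visit pear.
At teak: go right to moss.
  At moss: go left to iris.
    iris is a leaf — visit iris.
  At moss: go right to fern.
    At fern: go left to kale.
      kale is a leaf — visit kale.
    At fern: go right to aster.
      At aster: go left to mint.
        mint is a leaf — visit mint.
      At aster: no right child.
      Visit aster.
    Visit fern.
  Visit moss.
Visit teak.
Full post-order sequence: tulip, fir, pear, iris, kale, mint, aster, fern, moss, teak.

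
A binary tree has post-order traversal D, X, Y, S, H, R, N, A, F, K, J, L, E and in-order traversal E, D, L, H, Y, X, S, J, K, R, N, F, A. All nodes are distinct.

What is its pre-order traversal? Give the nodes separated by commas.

The last element of post-order is the root; it splits in-order into left and right subtrees.
Root E: left subtree has 0 nodes { }, right has 12 {D, L, H, Y, X, S, J, K, R, N, F, A}.
  Root L: left subtree has 1 node {D}, right has 10 {H, Y, X, S, J, K, R, N, F, A}.
    Root J: left subtree has 4 nodes {H, Y, X, S}, right has 5 {K, R, N, F, A}.
      Root H: left subtree has 0 nodes { }, right has 3 {Y, X, S}.
        Root S: left subtree has 2 nodes {Y, X}, right has 0 { }.
          Root Y: left subtree has 0 nodes { }, right has 1 {X}.
      Root K: left subtree has 0 nodes { }, right has 4 {R, N, F, A}.
        Root F: left subtree has 2 nodes {R, N}, right has 1 {A}.
          Root N: left subtree has 1 node {R}, right has 0 { }.

E, L, D, J, H, S, Y, X, K, F, N, R, A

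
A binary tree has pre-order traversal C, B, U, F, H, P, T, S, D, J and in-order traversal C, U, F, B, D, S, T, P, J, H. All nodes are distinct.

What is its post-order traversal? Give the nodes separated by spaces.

The first element of pre-order is the root; it splits in-order into left and right subtrees.
Root C: left subtree has 0 nodes { }, right has 9 {U, F, B, D, S, T, P, J, H}.
  Root B: left subtree has 2 nodes {U, F}, right has 6 {D, S, T, P, J, H}.
    Root U: left subtree has 0 nodes { }, right has 1 {F}.
    Root H: left subtree has 5 nodes {D, S, T, P, J}, right has 0 { }.
      Root P: left subtree has 3 nodes {D, S, T}, right has 1 {J}.
        Root T: left subtree has 2 nodes {D, S}, right has 0 { }.
          Root S: left subtree has 1 node {D}, right has 0 { }.

F U D S T J P H B C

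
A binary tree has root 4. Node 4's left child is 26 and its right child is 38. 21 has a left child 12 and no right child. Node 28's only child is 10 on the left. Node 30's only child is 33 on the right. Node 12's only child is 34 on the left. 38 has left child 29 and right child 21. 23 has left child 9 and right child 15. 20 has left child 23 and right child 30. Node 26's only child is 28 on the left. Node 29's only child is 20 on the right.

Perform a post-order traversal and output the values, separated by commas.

10, 28, 26, 9, 15, 23, 33, 30, 20, 29, 34, 12, 21, 38, 4

Post-order visits the left subtree, then the right subtree, then the node.
At 4: go left to 26.
  At 26: go left to 28.
    At 28: go left to 10.
      10 is a leaf — visit 10.
    At 28: no right child.
    Visit 28.
  At 26: no right child.
  Visit 26.
At 4: go right to 38.
  At 38: go left to 29.
    At 29: no left child.
    At 29: go right to 20.
      At 20: go left to 23.
        At 23: go left to 9.
          9 is a leaf — visit 9.
        At 23: go right to 15.
          15 is a leaf — visit 15.
        Visit 23.
      At 20: go right to 30.
        At 30: no left child.
        At 30: go right to 33.
          33 is a leaf — visit 33.
        Visit 30.
      Visit 20.
    Visit 29.
  At 38: go right to 21.
    At 21: go left to 12.
      At 12: go left to 34.
        34 is a leaf — visit 34.
      At 12: no right child.
      Visit 12.
    At 21: no right child.
    Visit 21.
  Visit 38.
Visit 4.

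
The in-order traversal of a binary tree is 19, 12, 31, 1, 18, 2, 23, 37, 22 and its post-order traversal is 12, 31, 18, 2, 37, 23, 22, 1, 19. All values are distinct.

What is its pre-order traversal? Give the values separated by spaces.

The last element of post-order is the root; it splits in-order into left and right subtrees.
Root 19: left subtree has 0 nodes { }, right has 8 {12, 31, 1, 18, 2, 23, 37, 22}.
  Root 1: left subtree has 2 nodes {12, 31}, right has 5 {18, 2, 23, 37, 22}.
    Root 31: left subtree has 1 node {12}, right has 0 { }.
    Root 22: left subtree has 4 nodes {18, 2, 23, 37}, right has 0 { }.
      Root 23: left subtree has 2 nodes {18, 2}, right has 1 {37}.
        Root 2: left subtree has 1 node {18}, right has 0 { }.

19 1 31 12 22 23 2 18 37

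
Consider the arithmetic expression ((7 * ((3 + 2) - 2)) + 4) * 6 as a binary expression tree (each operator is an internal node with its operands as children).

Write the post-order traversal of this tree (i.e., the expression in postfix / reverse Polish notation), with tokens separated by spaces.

7 3 2 + 2 - * 4 + 6 *

Post-order on an expression tree gives postfix notation: for each operator, emit left operand, right operand, then the operator.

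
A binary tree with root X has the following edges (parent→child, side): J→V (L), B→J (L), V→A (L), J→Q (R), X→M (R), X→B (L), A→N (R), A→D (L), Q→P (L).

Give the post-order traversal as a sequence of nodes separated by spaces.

Post-order visits the left subtree, then the right subtree, then the node.
At X: go left to B.
  At B: go left to J.
    At J: go left to V.
      At V: go left to A.
        At A: go left to D.
          D is a leaf — visit D.
        At A: go right to N.
          N is a leaf — visit N.
        Visit A.
      At V: no right child.
      Visit V.
    At J: go right to Q.
      At Q: go left to P.
        P is a leaf — visit P.
      At Q: no right child.
      Visit Q.
    Visit J.
  At B: no right child.
  Visit B.
At X: go right to M.
  M is a leaf — visit M.
Visit X.

D N A V P Q J B M X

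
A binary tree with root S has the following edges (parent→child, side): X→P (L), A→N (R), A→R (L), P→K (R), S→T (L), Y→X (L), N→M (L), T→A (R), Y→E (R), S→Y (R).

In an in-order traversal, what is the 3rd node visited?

A

In-order visits the left subtree, then the node, then the right subtree.
At S: go left to T.
  At T: no left child.
  Visit T.
  At T: go right to A.
    At A: go left to R.
      R is a leaf — visit R.
    Visit A.
    At A: go right to N.
      At N: go left to M.
        M is a leaf — visit M.
      Visit N.
      At N: no right child.
Visit S.
At S: go right to Y.
  At Y: go left to X.
    At X: go left to P.
      At P: no left child.
      Visit P.
      At P: go right to K.
        K is a leaf — visit K.
    Visit X.
    At X: no right child.
  Visit Y.
  At Y: go right to E.
    E is a leaf — visit E.
Full in-order sequence: T, R, A, M, N, S, P, K, X, Y, E.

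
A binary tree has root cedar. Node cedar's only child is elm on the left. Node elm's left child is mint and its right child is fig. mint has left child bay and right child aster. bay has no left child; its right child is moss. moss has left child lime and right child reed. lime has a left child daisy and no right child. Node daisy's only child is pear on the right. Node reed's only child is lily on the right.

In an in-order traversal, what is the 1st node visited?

bay

In-order visits the left subtree, then the node, then the right subtree.
At cedar: go left to elm.
  At elm: go left to mint.
    At mint: go left to bay.
      At bay: no left child.
      Visit bay.
      At bay: go right to moss.
        At moss: go left to lime.
          At lime: go left to daisy.
            At daisy: no left child.
            Visit daisy.
            At daisy: go right to pear.
              pear is a leaf — visit pear.
          Visit lime.
          At lime: no right child.
        Visit moss.
        At moss: go right to reed.
          At reed: no left child.
          Visit reed.
          At reed: go right to lily.
            lily is a leaf — visit lily.
    Visit mint.
    At mint: go right to aster.
      aster is a leaf — visit aster.
  Visit elm.
  At elm: go right to fig.
    fig is a leaf — visit fig.
Visit cedar.
At cedar: no right child.
Full in-order sequence: bay, daisy, pear, lime, moss, reed, lily, mint, aster, elm, fig, cedar.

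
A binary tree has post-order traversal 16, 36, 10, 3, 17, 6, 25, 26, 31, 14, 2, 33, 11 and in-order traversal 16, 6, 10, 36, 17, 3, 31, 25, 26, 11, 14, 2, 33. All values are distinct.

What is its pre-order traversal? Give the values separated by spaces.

The last element of post-order is the root; it splits in-order into left and right subtrees.
Root 11: left subtree has 9 nodes {16, 6, 10, 36, 17, 3, 31, 25, 26}, right has 3 {14, 2, 33}.
  Root 31: left subtree has 6 nodes {16, 6, 10, 36, 17, 3}, right has 2 {25, 26}.
    Root 6: left subtree has 1 node {16}, right has 4 {10, 36, 17, 3}.
      Root 17: left subtree has 2 nodes {10, 36}, right has 1 {3}.
        Root 10: left subtree has 0 nodes { }, right has 1 {36}.
    Root 26: left subtree has 1 node {25}, right has 0 { }.
  Root 33: left subtree has 2 nodes {14, 2}, right has 0 { }.
    Root 2: left subtree has 1 node {14}, right has 0 { }.

11 31 6 16 17 10 36 3 26 25 33 2 14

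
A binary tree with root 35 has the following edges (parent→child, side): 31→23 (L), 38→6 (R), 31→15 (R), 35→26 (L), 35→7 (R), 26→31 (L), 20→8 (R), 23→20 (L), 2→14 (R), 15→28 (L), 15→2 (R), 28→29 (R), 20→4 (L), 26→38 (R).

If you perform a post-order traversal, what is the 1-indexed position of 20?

Post-order visits the left subtree, then the right subtree, then the node.
At 35: go left to 26.
  At 26: go left to 31.
    At 31: go left to 23.
      At 23: go left to 20.
        At 20: go left to 4.
          4 is a leaf — visit 4.
        At 20: go right to 8.
          8 is a leaf — visit 8.
        Visit 20.
      At 23: no right child.
      Visit 23.
    At 31: go right to 15.
      At 15: go left to 28.
        At 28: no left child.
        At 28: go right to 29.
          29 is a leaf — visit 29.
        Visit 28.
      At 15: go right to 2.
        At 2: no left child.
        At 2: go right to 14.
          14 is a leaf — visit 14.
        Visit 2.
      Visit 15.
    Visit 31.
  At 26: go right to 38.
    At 38: no left child.
    At 38: go right to 6.
      6 is a leaf — visit 6.
    Visit 38.
  Visit 26.
At 35: go right to 7.
  7 is a leaf — visit 7.
Visit 35.
Full post-order sequence: 4, 8, 20, 23, 29, 28, 14, 2, 15, 31, 6, 38, 26, 7, 35.

3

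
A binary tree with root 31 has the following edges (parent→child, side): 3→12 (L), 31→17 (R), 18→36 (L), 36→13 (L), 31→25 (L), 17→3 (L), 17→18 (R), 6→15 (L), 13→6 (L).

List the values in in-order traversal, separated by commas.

25, 31, 12, 3, 17, 15, 6, 13, 36, 18

In-order visits the left subtree, then the node, then the right subtree.
At 31: go left to 25.
  25 is a leaf — visit 25.
Visit 31.
At 31: go right to 17.
  At 17: go left to 3.
    At 3: go left to 12.
      12 is a leaf — visit 12.
    Visit 3.
    At 3: no right child.
  Visit 17.
  At 17: go right to 18.
    At 18: go left to 36.
      At 36: go left to 13.
        At 13: go left to 6.
          At 6: go left to 15.
            15 is a leaf — visit 15.
          Visit 6.
          At 6: no right child.
        Visit 13.
        At 13: no right child.
      Visit 36.
      At 36: no right child.
    Visit 18.
    At 18: no right child.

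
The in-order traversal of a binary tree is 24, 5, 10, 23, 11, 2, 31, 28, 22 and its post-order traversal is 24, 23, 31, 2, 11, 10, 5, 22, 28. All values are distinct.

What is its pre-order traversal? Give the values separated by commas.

28, 5, 24, 10, 11, 23, 2, 31, 22

The last element of post-order is the root; it splits in-order into left and right subtrees.
Root 28: left subtree has 7 nodes {24, 5, 10, 23, 11, 2, 31}, right has 1 {22}.
  Root 5: left subtree has 1 node {24}, right has 5 {10, 23, 11, 2, 31}.
    Root 10: left subtree has 0 nodes { }, right has 4 {23, 11, 2, 31}.
      Root 11: left subtree has 1 node {23}, right has 2 {2, 31}.
        Root 2: left subtree has 0 nodes { }, right has 1 {31}.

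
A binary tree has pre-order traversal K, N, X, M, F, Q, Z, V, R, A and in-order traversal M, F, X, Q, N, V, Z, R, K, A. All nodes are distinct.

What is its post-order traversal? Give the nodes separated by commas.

The first element of pre-order is the root; it splits in-order into left and right subtrees.
Root K: left subtree has 8 nodes {M, F, X, Q, N, V, Z, R}, right has 1 {A}.
  Root N: left subtree has 4 nodes {M, F, X, Q}, right has 3 {V, Z, R}.
    Root X: left subtree has 2 nodes {M, F}, right has 1 {Q}.
      Root M: left subtree has 0 nodes { }, right has 1 {F}.
    Root Z: left subtree has 1 node {V}, right has 1 {R}.

F, M, Q, X, V, R, Z, N, A, K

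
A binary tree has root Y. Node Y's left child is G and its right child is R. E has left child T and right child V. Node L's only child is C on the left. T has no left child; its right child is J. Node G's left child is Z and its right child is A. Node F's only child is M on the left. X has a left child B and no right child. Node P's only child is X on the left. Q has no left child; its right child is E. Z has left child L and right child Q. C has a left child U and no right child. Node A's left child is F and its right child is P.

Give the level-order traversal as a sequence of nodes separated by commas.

Y, G, R, Z, A, L, Q, F, P, C, E, M, X, U, T, V, B, J

Level-order visits nodes level by level from the root, left to right within each level.
Level 0: Y
Level 1: G, R
Level 2: Z, A
Level 3: L, Q, F, P
Level 4: C, E, M, X
Level 5: U, T, V, B
Level 6: J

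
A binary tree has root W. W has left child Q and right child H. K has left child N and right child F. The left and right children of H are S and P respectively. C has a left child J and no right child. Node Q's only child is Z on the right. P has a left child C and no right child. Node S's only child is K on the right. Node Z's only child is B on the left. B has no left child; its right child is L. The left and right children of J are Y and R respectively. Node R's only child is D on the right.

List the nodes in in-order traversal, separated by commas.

In-order visits the left subtree, then the node, then the right subtree.
At W: go left to Q.
  At Q: no left child.
  Visit Q.
  At Q: go right to Z.
    At Z: go left to B.
      At B: no left child.
      Visit B.
      At B: go right to L.
        L is a leaf — visit L.
    Visit Z.
    At Z: no right child.
Visit W.
At W: go right to H.
  At H: go left to S.
    At S: no left child.
    Visit S.
    At S: go right to K.
      At K: go left to N.
        N is a leaf — visit N.
      Visit K.
      At K: go right to F.
        F is a leaf — visit F.
  Visit H.
  At H: go right to P.
    At P: go left to C.
      At C: go left to J.
        At J: go left to Y.
          Y is a leaf — visit Y.
        Visit J.
        At J: go right to R.
          At R: no left child.
          Visit R.
          At R: go right to D.
            D is a leaf — visit D.
      Visit C.
      At C: no right child.
    Visit P.
    At P: no right child.

Q, B, L, Z, W, S, N, K, F, H, Y, J, R, D, C, P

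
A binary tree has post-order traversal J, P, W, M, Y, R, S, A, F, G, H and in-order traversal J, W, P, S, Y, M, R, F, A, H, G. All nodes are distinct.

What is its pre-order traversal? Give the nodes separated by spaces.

H F S W J P R Y M A G

The last element of post-order is the root; it splits in-order into left and right subtrees.
Root H: left subtree has 9 nodes {J, W, P, S, Y, M, R, F, A}, right has 1 {G}.
  Root F: left subtree has 7 nodes {J, W, P, S, Y, M, R}, right has 1 {A}.
    Root S: left subtree has 3 nodes {J, W, P}, right has 3 {Y, M, R}.
      Root W: left subtree has 1 node {J}, right has 1 {P}.
      Root R: left subtree has 2 nodes {Y, M}, right has 0 { }.
        Root Y: left subtree has 0 nodes { }, right has 1 {M}.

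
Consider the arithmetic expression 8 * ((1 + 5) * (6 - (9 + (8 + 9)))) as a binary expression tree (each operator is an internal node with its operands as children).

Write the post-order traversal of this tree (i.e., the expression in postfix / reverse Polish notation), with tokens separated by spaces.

8 1 5 + 6 9 8 9 + + - * *

Post-order on an expression tree gives postfix notation: for each operator, emit left operand, right operand, then the operator.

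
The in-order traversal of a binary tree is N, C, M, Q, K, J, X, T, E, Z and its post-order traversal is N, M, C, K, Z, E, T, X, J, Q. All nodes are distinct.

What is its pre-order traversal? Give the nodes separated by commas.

Q, C, N, M, J, K, X, T, E, Z

The last element of post-order is the root; it splits in-order into left and right subtrees.
Root Q: left subtree has 3 nodes {N, C, M}, right has 6 {K, J, X, T, E, Z}.
  Root C: left subtree has 1 node {N}, right has 1 {M}.
  Root J: left subtree has 1 node {K}, right has 4 {X, T, E, Z}.
    Root X: left subtree has 0 nodes { }, right has 3 {T, E, Z}.
      Root T: left subtree has 0 nodes { }, right has 2 {E, Z}.
        Root E: left subtree has 0 nodes { }, right has 1 {Z}.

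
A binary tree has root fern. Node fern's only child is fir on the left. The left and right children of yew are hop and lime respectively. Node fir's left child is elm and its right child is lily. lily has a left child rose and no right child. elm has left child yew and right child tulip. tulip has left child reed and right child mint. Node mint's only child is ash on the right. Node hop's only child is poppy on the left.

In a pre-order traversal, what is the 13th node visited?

Pre-order visits the node, then its left subtree, then its right subtree.
Visit fern.
At fern: go left to fir.
  Visit fir.
  At fir: go left to elm.
    Visit elm.
    At elm: go left to yew.
      Visit yew.
      At yew: go left to hop.
        Visit hop.
        At hop: go left to poppy.
          poppy is a leaf — visit poppy.
        At hop: no right child.
      At yew: go right to lime.
        lime is a leaf — visit lime.
    At elm: go right to tulip.
      Visit tulip.
      At tulip: go left to reed.
        reed is a leaf — visit reed.
      At tulip: go right to mint.
        Visit mint.
        At mint: no left child.
        At mint: go right to ash.
          ash is a leaf — visit ash.
  At fir: go right to lily.
    Visit lily.
    At lily: go left to rose.
      rose is a leaf — visit rose.
    At lily: no right child.
At fern: no right child.
Full pre-order sequence: fern, fir, elm, yew, hop, poppy, lime, tulip, reed, mint, ash, lily, rose.

rose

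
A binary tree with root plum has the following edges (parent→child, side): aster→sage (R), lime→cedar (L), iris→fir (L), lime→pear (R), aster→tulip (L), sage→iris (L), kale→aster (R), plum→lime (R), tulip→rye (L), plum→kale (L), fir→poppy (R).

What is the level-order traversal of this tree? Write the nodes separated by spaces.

plum kale lime aster cedar pear tulip sage rye iris fir poppy

Level-order visits nodes level by level from the root, left to right within each level.
Level 0: plum
Level 1: kale, lime
Level 2: aster, cedar, pear
Level 3: tulip, sage
Level 4: rye, iris
Level 5: fir
Level 6: poppy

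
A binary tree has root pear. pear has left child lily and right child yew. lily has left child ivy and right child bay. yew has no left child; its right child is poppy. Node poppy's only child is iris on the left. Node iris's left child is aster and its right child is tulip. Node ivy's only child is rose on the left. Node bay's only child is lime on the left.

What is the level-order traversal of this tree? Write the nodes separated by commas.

Level-order visits nodes level by level from the root, left to right within each level.
Level 0: pear
Level 1: lily, yew
Level 2: ivy, bay, poppy
Level 3: rose, lime, iris
Level 4: aster, tulip

pear, lily, yew, ivy, bay, poppy, rose, lime, iris, aster, tulip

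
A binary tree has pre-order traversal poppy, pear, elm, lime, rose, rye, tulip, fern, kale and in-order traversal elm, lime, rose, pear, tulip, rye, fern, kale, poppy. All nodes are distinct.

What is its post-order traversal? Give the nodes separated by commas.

The first element of pre-order is the root; it splits in-order into left and right subtrees.
Root poppy: left subtree has 8 nodes {elm, lime, rose, pear, tulip, rye, fern, kale}, right has 0 { }.
  Root pear: left subtree has 3 nodes {elm, lime, rose}, right has 4 {tulip, rye, fern, kale}.
    Root elm: left subtree has 0 nodes { }, right has 2 {lime, rose}.
      Root lime: left subtree has 0 nodes { }, right has 1 {rose}.
    Root rye: left subtree has 1 node {tulip}, right has 2 {fern, kale}.
      Root fern: left subtree has 0 nodes { }, right has 1 {kale}.

rose, lime, elm, tulip, kale, fern, rye, pear, poppy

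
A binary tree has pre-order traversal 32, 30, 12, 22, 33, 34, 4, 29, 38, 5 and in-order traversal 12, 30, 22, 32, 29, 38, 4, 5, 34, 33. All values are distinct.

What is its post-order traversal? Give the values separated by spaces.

The first element of pre-order is the root; it splits in-order into left and right subtrees.
Root 32: left subtree has 3 nodes {12, 30, 22}, right has 6 {29, 38, 4, 5, 34, 33}.
  Root 30: left subtree has 1 node {12}, right has 1 {22}.
  Root 33: left subtree has 5 nodes {29, 38, 4, 5, 34}, right has 0 { }.
    Root 34: left subtree has 4 nodes {29, 38, 4, 5}, right has 0 { }.
      Root 4: left subtree has 2 nodes {29, 38}, right has 1 {5}.
        Root 29: left subtree has 0 nodes { }, right has 1 {38}.

12 22 30 38 29 5 4 34 33 32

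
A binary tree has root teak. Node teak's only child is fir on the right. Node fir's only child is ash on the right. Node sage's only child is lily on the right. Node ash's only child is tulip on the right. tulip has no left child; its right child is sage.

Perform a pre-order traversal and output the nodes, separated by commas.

Pre-order visits the node, then its left subtree, then its right subtree.
Visit teak.
At teak: no left child.
At teak: go right to fir.
  Visit fir.
  At fir: no left child.
  At fir: go right to ash.
    Visit ash.
    At ash: no left child.
    At ash: go right to tulip.
      Visit tulip.
      At tulip: no left child.
      At tulip: go right to sage.
        Visit sage.
        At sage: no left child.
        At sage: go right to lily.
          lily is a leaf — visit lily.

teak, fir, ash, tulip, sage, lily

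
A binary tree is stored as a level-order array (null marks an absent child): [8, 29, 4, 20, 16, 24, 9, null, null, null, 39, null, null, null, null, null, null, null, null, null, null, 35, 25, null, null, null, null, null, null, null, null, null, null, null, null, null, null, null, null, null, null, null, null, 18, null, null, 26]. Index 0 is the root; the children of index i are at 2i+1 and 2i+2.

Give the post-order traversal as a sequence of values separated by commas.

Post-order visits the left subtree, then the right subtree, then the node.
At 8: go left to 29.
  At 29: go left to 20.
    20 is a leaf — visit 20.
  At 29: go right to 16.
    At 16: no left child.
    At 16: go right to 39.
      At 39: go left to 35.
        At 35: go left to 18.
          18 is a leaf — visit 18.
        At 35: no right child.
        Visit 35.
      At 39: go right to 25.
        At 25: no left child.
        At 25: go right to 26.
          26 is a leaf — visit 26.
        Visit 25.
      Visit 39.
    Visit 16.
  Visit 29.
At 8: go right to 4.
  At 4: go left to 24.
    24 is a leaf — visit 24.
  At 4: go right to 9.
    9 is a leaf — visit 9.
  Visit 4.
Visit 8.

20, 18, 35, 26, 25, 39, 16, 29, 24, 9, 4, 8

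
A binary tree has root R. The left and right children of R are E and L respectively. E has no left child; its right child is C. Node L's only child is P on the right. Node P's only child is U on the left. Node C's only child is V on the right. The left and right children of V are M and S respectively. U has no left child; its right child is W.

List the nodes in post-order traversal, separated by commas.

M, S, V, C, E, W, U, P, L, R

Post-order visits the left subtree, then the right subtree, then the node.
At R: go left to E.
  At E: no left child.
  At E: go right to C.
    At C: no left child.
    At C: go right to V.
      At V: go left to M.
        M is a leaf — visit M.
      At V: go right to S.
        S is a leaf — visit S.
      Visit V.
    Visit C.
  Visit E.
At R: go right to L.
  At L: no left child.
  At L: go right to P.
    At P: go left to U.
      At U: no left child.
      At U: go right to W.
        W is a leaf — visit W.
      Visit U.
    At P: no right child.
    Visit P.
  Visit L.
Visit R.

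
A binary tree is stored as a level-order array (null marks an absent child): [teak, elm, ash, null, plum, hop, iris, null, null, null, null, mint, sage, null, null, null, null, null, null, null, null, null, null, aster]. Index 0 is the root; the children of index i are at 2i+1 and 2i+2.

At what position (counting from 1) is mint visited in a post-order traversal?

Post-order visits the left subtree, then the right subtree, then the node.
At teak: go left to elm.
  At elm: no left child.
  At elm: go right to plum.
    plum is a leaf — visit plum.
  Visit elm.
At teak: go right to ash.
  At ash: go left to hop.
    At hop: go left to mint.
      At mint: go left to aster.
        aster is a leaf — visit aster.
      At mint: no right child.
      Visit mint.
    At hop: go right to sage.
      sage is a leaf — visit sage.
    Visit hop.
  At ash: go right to iris.
    iris is a leaf — visit iris.
  Visit ash.
Visit teak.
Full post-order sequence: plum, elm, aster, mint, sage, hop, iris, ash, teak.

4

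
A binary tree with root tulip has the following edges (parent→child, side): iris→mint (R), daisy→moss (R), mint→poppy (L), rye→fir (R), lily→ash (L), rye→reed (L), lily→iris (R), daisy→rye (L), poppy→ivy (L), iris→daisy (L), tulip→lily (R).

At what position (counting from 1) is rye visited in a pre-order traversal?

Pre-order visits the node, then its left subtree, then its right subtree.
Visit tulip.
At tulip: no left child.
At tulip: go right to lily.
  Visit lily.
  At lily: go left to ash.
    ash is a leaf — visit ash.
  At lily: go right to iris.
    Visit iris.
    At iris: go left to daisy.
      Visit daisy.
      At daisy: go left to rye.
        Visit rye.
        At rye: go left to reed.
          reed is a leaf — visit reed.
        At rye: go right to fir.
          fir is a leaf — visit fir.
      At daisy: go right to moss.
        moss is a leaf — visit moss.
    At iris: go right to mint.
      Visit mint.
      At mint: go left to poppy.
        Visit poppy.
        At poppy: go left to ivy.
          ivy is a leaf — visit ivy.
        At poppy: no right child.
      At mint: no right child.
Full pre-order sequence: tulip, lily, ash, iris, daisy, rye, reed, fir, moss, mint, poppy, ivy.

6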